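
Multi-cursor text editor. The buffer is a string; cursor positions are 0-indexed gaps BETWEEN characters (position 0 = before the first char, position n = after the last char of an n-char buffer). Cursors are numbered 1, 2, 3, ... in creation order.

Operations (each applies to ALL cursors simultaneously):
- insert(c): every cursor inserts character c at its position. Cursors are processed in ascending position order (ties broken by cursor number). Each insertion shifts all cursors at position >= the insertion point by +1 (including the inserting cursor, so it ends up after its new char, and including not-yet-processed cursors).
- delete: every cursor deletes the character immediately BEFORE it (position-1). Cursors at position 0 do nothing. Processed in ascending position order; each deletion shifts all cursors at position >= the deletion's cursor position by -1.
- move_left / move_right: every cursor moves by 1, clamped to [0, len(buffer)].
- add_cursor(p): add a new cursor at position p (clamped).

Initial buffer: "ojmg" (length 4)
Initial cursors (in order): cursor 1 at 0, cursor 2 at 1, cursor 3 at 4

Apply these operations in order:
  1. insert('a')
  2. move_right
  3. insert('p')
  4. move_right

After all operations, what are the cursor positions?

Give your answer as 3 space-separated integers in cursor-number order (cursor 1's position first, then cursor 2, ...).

Answer: 4 7 10

Derivation:
After op 1 (insert('a')): buffer="aoajmga" (len 7), cursors c1@1 c2@3 c3@7, authorship 1.2...3
After op 2 (move_right): buffer="aoajmga" (len 7), cursors c1@2 c2@4 c3@7, authorship 1.2...3
After op 3 (insert('p')): buffer="aopajpmgap" (len 10), cursors c1@3 c2@6 c3@10, authorship 1.12.2..33
After op 4 (move_right): buffer="aopajpmgap" (len 10), cursors c1@4 c2@7 c3@10, authorship 1.12.2..33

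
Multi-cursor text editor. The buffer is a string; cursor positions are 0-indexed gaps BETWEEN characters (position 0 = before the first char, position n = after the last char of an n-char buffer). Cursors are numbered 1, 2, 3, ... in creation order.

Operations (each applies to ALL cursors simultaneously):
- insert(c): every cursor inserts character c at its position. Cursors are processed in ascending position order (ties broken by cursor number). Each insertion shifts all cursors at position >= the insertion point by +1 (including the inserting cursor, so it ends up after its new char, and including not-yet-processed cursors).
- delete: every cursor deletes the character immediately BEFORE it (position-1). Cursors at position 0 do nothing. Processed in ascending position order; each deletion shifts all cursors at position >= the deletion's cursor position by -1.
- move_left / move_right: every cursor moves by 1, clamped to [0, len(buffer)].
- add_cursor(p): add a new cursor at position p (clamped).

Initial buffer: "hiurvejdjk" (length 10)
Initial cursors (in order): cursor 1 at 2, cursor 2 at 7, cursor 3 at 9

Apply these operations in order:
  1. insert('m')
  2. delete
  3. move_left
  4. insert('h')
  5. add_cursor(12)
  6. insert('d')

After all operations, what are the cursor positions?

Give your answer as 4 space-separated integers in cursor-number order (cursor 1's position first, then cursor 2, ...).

Answer: 3 10 14 16

Derivation:
After op 1 (insert('m')): buffer="himurvejmdjmk" (len 13), cursors c1@3 c2@9 c3@12, authorship ..1.....2..3.
After op 2 (delete): buffer="hiurvejdjk" (len 10), cursors c1@2 c2@7 c3@9, authorship ..........
After op 3 (move_left): buffer="hiurvejdjk" (len 10), cursors c1@1 c2@6 c3@8, authorship ..........
After op 4 (insert('h')): buffer="hhiurvehjdhjk" (len 13), cursors c1@2 c2@8 c3@11, authorship .1.....2..3..
After op 5 (add_cursor(12)): buffer="hhiurvehjdhjk" (len 13), cursors c1@2 c2@8 c3@11 c4@12, authorship .1.....2..3..
After op 6 (insert('d')): buffer="hhdiurvehdjdhdjdk" (len 17), cursors c1@3 c2@10 c3@14 c4@16, authorship .11.....22..33.4.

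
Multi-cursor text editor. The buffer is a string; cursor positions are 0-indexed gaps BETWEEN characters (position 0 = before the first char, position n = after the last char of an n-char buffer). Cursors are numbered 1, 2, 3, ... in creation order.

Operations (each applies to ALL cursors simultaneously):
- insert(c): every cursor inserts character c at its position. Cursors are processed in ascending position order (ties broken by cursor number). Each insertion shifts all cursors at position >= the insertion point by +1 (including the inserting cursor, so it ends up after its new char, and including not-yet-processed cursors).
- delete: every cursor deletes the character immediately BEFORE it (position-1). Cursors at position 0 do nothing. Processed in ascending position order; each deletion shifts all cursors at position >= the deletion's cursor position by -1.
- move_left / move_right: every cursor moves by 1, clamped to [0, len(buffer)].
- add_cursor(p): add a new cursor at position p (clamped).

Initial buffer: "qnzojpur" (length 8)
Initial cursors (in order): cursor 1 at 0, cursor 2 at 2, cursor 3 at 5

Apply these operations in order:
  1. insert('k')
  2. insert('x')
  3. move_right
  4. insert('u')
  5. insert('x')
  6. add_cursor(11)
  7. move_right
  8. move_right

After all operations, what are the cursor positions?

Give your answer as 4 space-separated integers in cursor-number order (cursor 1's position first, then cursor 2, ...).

After op 1 (insert('k')): buffer="kqnkzojkpur" (len 11), cursors c1@1 c2@4 c3@8, authorship 1..2...3...
After op 2 (insert('x')): buffer="kxqnkxzojkxpur" (len 14), cursors c1@2 c2@6 c3@11, authorship 11..22...33...
After op 3 (move_right): buffer="kxqnkxzojkxpur" (len 14), cursors c1@3 c2@7 c3@12, authorship 11..22...33...
After op 4 (insert('u')): buffer="kxqunkxzuojkxpuur" (len 17), cursors c1@4 c2@9 c3@15, authorship 11.1.22.2..33.3..
After op 5 (insert('x')): buffer="kxquxnkxzuxojkxpuxur" (len 20), cursors c1@5 c2@11 c3@18, authorship 11.11.22.22..33.33..
After op 6 (add_cursor(11)): buffer="kxquxnkxzuxojkxpuxur" (len 20), cursors c1@5 c2@11 c4@11 c3@18, authorship 11.11.22.22..33.33..
After op 7 (move_right): buffer="kxquxnkxzuxojkxpuxur" (len 20), cursors c1@6 c2@12 c4@12 c3@19, authorship 11.11.22.22..33.33..
After op 8 (move_right): buffer="kxquxnkxzuxojkxpuxur" (len 20), cursors c1@7 c2@13 c4@13 c3@20, authorship 11.11.22.22..33.33..

Answer: 7 13 20 13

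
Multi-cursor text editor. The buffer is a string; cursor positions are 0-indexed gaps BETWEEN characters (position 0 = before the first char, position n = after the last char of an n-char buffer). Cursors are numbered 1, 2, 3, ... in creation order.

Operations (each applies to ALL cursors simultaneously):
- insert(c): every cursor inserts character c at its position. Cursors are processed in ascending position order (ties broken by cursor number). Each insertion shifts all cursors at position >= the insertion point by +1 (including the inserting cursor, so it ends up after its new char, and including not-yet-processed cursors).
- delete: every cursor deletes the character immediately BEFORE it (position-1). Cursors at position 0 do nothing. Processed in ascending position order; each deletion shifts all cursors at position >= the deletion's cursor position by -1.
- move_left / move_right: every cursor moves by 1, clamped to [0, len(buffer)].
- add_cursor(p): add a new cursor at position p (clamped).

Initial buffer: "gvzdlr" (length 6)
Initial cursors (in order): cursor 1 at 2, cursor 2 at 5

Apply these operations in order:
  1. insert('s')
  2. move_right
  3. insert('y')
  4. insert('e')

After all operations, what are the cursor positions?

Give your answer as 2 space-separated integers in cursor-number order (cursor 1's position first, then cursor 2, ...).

After op 1 (insert('s')): buffer="gvszdlsr" (len 8), cursors c1@3 c2@7, authorship ..1...2.
After op 2 (move_right): buffer="gvszdlsr" (len 8), cursors c1@4 c2@8, authorship ..1...2.
After op 3 (insert('y')): buffer="gvszydlsry" (len 10), cursors c1@5 c2@10, authorship ..1.1..2.2
After op 4 (insert('e')): buffer="gvszyedlsrye" (len 12), cursors c1@6 c2@12, authorship ..1.11..2.22

Answer: 6 12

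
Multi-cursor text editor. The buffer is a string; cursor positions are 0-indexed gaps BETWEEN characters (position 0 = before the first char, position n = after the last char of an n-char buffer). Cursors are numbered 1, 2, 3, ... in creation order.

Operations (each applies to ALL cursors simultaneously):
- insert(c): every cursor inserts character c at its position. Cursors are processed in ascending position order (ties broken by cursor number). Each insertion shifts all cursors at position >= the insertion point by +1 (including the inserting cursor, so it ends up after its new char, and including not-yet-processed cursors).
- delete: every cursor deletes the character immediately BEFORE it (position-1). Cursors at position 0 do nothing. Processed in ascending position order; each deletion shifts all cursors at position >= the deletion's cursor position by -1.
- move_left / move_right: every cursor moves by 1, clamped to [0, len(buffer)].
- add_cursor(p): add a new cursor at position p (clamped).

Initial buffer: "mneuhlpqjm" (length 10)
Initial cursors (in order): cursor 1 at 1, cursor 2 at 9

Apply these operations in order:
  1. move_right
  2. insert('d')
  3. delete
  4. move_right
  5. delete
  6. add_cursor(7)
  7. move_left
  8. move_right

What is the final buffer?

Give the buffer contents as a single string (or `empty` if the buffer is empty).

Answer: mnuhlpqj

Derivation:
After op 1 (move_right): buffer="mneuhlpqjm" (len 10), cursors c1@2 c2@10, authorship ..........
After op 2 (insert('d')): buffer="mndeuhlpqjmd" (len 12), cursors c1@3 c2@12, authorship ..1........2
After op 3 (delete): buffer="mneuhlpqjm" (len 10), cursors c1@2 c2@10, authorship ..........
After op 4 (move_right): buffer="mneuhlpqjm" (len 10), cursors c1@3 c2@10, authorship ..........
After op 5 (delete): buffer="mnuhlpqj" (len 8), cursors c1@2 c2@8, authorship ........
After op 6 (add_cursor(7)): buffer="mnuhlpqj" (len 8), cursors c1@2 c3@7 c2@8, authorship ........
After op 7 (move_left): buffer="mnuhlpqj" (len 8), cursors c1@1 c3@6 c2@7, authorship ........
After op 8 (move_right): buffer="mnuhlpqj" (len 8), cursors c1@2 c3@7 c2@8, authorship ........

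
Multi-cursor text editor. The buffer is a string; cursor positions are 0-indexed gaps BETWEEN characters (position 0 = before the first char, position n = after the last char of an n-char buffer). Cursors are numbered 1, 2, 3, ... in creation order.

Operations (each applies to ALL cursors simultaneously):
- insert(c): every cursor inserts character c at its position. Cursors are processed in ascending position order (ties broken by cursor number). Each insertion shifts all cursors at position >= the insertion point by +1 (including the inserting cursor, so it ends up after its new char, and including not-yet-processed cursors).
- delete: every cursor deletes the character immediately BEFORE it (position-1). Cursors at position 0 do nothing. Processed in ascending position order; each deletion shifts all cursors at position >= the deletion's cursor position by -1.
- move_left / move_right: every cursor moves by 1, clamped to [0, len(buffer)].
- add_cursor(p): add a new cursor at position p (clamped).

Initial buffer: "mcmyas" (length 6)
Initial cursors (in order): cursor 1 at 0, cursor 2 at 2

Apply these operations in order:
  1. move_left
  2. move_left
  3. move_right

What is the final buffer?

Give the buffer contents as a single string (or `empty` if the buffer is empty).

After op 1 (move_left): buffer="mcmyas" (len 6), cursors c1@0 c2@1, authorship ......
After op 2 (move_left): buffer="mcmyas" (len 6), cursors c1@0 c2@0, authorship ......
After op 3 (move_right): buffer="mcmyas" (len 6), cursors c1@1 c2@1, authorship ......

Answer: mcmyas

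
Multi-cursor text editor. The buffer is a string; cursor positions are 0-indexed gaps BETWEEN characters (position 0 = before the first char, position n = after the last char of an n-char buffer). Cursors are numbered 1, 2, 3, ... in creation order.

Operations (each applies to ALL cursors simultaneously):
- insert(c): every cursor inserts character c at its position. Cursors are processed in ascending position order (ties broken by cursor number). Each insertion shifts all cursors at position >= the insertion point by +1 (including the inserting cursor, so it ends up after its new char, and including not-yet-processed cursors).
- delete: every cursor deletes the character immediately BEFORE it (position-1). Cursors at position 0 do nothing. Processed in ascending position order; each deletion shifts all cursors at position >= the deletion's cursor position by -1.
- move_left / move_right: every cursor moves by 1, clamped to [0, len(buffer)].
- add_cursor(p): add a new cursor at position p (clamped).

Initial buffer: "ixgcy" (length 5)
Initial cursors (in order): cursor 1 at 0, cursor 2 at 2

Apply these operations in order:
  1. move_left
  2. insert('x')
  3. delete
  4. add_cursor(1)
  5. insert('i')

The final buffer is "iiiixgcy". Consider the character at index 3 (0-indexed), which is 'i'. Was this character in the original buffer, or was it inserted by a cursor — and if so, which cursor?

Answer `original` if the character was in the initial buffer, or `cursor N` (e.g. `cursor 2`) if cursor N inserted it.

After op 1 (move_left): buffer="ixgcy" (len 5), cursors c1@0 c2@1, authorship .....
After op 2 (insert('x')): buffer="xixxgcy" (len 7), cursors c1@1 c2@3, authorship 1.2....
After op 3 (delete): buffer="ixgcy" (len 5), cursors c1@0 c2@1, authorship .....
After op 4 (add_cursor(1)): buffer="ixgcy" (len 5), cursors c1@0 c2@1 c3@1, authorship .....
After op 5 (insert('i')): buffer="iiiixgcy" (len 8), cursors c1@1 c2@4 c3@4, authorship 1.23....
Authorship (.=original, N=cursor N): 1 . 2 3 . . . .
Index 3: author = 3

Answer: cursor 3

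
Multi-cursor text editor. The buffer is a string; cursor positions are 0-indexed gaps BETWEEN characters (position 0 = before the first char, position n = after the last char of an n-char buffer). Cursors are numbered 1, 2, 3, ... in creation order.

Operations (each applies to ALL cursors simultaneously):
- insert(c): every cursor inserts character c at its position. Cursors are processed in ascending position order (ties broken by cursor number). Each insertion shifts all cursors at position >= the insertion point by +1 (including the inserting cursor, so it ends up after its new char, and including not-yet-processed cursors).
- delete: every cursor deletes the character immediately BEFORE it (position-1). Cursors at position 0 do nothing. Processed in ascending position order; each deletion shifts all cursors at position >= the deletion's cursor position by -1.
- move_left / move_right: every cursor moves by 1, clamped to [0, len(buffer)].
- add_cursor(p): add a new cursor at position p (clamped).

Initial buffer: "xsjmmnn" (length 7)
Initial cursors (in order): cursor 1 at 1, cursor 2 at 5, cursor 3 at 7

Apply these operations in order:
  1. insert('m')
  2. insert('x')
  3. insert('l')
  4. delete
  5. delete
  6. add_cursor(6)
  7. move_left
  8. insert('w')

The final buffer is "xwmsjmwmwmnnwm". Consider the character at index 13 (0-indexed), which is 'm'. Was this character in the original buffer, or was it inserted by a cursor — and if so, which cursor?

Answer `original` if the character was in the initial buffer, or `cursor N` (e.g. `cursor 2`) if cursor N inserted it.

Answer: cursor 3

Derivation:
After op 1 (insert('m')): buffer="xmsjmmmnnm" (len 10), cursors c1@2 c2@7 c3@10, authorship .1....2..3
After op 2 (insert('x')): buffer="xmxsjmmmxnnmx" (len 13), cursors c1@3 c2@9 c3@13, authorship .11....22..33
After op 3 (insert('l')): buffer="xmxlsjmmmxlnnmxl" (len 16), cursors c1@4 c2@11 c3@16, authorship .111....222..333
After op 4 (delete): buffer="xmxsjmmmxnnmx" (len 13), cursors c1@3 c2@9 c3@13, authorship .11....22..33
After op 5 (delete): buffer="xmsjmmmnnm" (len 10), cursors c1@2 c2@7 c3@10, authorship .1....2..3
After op 6 (add_cursor(6)): buffer="xmsjmmmnnm" (len 10), cursors c1@2 c4@6 c2@7 c3@10, authorship .1....2..3
After op 7 (move_left): buffer="xmsjmmmnnm" (len 10), cursors c1@1 c4@5 c2@6 c3@9, authorship .1....2..3
After op 8 (insert('w')): buffer="xwmsjmwmwmnnwm" (len 14), cursors c1@2 c4@7 c2@9 c3@13, authorship .11...4.22..33
Authorship (.=original, N=cursor N): . 1 1 . . . 4 . 2 2 . . 3 3
Index 13: author = 3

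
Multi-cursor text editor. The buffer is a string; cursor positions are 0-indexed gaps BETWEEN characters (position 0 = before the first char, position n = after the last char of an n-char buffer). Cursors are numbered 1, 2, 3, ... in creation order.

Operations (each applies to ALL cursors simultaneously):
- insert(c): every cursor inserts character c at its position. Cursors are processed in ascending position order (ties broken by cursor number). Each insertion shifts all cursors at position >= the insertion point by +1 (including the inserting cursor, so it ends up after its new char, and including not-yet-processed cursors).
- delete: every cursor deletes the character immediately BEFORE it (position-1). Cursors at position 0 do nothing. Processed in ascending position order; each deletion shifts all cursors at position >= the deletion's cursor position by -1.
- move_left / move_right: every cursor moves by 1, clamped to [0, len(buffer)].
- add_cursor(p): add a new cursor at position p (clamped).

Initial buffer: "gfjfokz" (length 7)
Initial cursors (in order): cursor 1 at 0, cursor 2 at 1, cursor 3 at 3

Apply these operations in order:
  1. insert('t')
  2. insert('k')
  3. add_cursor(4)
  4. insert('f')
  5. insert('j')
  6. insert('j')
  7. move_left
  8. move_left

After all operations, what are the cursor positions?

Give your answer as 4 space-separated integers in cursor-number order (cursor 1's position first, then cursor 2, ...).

After op 1 (insert('t')): buffer="tgtfjtfokz" (len 10), cursors c1@1 c2@3 c3@6, authorship 1.2..3....
After op 2 (insert('k')): buffer="tkgtkfjtkfokz" (len 13), cursors c1@2 c2@5 c3@9, authorship 11.22..33....
After op 3 (add_cursor(4)): buffer="tkgtkfjtkfokz" (len 13), cursors c1@2 c4@4 c2@5 c3@9, authorship 11.22..33....
After op 4 (insert('f')): buffer="tkfgtfkffjtkffokz" (len 17), cursors c1@3 c4@6 c2@8 c3@13, authorship 111.2422..333....
After op 5 (insert('j')): buffer="tkfjgtfjkfjfjtkfjfokz" (len 21), cursors c1@4 c4@8 c2@11 c3@17, authorship 1111.244222..3333....
After op 6 (insert('j')): buffer="tkfjjgtfjjkfjjfjtkfjjfokz" (len 25), cursors c1@5 c4@10 c2@14 c3@21, authorship 11111.24442222..33333....
After op 7 (move_left): buffer="tkfjjgtfjjkfjjfjtkfjjfokz" (len 25), cursors c1@4 c4@9 c2@13 c3@20, authorship 11111.24442222..33333....
After op 8 (move_left): buffer="tkfjjgtfjjkfjjfjtkfjjfokz" (len 25), cursors c1@3 c4@8 c2@12 c3@19, authorship 11111.24442222..33333....

Answer: 3 12 19 8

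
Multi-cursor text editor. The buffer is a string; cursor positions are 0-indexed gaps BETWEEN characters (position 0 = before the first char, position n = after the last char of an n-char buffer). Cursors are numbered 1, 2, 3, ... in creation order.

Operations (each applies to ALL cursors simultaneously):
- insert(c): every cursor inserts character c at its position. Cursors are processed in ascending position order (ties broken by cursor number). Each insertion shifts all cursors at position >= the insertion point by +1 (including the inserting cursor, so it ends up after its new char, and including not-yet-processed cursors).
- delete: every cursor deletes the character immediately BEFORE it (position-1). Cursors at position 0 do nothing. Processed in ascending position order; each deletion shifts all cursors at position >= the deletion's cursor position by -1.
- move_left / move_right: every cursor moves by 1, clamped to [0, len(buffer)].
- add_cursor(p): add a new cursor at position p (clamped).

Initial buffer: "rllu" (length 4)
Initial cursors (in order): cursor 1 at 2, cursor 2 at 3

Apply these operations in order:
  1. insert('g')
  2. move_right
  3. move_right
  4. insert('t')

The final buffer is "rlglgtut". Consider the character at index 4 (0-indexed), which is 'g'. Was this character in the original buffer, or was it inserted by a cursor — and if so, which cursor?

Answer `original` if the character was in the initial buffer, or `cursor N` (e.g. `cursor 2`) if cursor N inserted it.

Answer: cursor 2

Derivation:
After op 1 (insert('g')): buffer="rlglgu" (len 6), cursors c1@3 c2@5, authorship ..1.2.
After op 2 (move_right): buffer="rlglgu" (len 6), cursors c1@4 c2@6, authorship ..1.2.
After op 3 (move_right): buffer="rlglgu" (len 6), cursors c1@5 c2@6, authorship ..1.2.
After op 4 (insert('t')): buffer="rlglgtut" (len 8), cursors c1@6 c2@8, authorship ..1.21.2
Authorship (.=original, N=cursor N): . . 1 . 2 1 . 2
Index 4: author = 2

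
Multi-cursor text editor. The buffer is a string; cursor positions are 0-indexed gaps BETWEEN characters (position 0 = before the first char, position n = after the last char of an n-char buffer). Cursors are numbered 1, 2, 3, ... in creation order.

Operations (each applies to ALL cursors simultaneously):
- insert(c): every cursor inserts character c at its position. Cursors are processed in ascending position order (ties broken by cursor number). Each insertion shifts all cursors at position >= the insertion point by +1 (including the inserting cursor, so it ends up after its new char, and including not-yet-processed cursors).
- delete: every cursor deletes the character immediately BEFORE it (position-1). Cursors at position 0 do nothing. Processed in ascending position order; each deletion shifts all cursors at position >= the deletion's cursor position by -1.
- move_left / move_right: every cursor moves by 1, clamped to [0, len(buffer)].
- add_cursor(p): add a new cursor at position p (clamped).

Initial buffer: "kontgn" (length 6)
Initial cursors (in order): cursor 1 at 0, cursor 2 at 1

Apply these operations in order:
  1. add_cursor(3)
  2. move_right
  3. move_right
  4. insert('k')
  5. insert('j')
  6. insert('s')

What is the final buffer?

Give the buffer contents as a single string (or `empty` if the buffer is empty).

After op 1 (add_cursor(3)): buffer="kontgn" (len 6), cursors c1@0 c2@1 c3@3, authorship ......
After op 2 (move_right): buffer="kontgn" (len 6), cursors c1@1 c2@2 c3@4, authorship ......
After op 3 (move_right): buffer="kontgn" (len 6), cursors c1@2 c2@3 c3@5, authorship ......
After op 4 (insert('k')): buffer="koknktgkn" (len 9), cursors c1@3 c2@5 c3@8, authorship ..1.2..3.
After op 5 (insert('j')): buffer="kokjnkjtgkjn" (len 12), cursors c1@4 c2@7 c3@11, authorship ..11.22..33.
After op 6 (insert('s')): buffer="kokjsnkjstgkjsn" (len 15), cursors c1@5 c2@9 c3@14, authorship ..111.222..333.

Answer: kokjsnkjstgkjsn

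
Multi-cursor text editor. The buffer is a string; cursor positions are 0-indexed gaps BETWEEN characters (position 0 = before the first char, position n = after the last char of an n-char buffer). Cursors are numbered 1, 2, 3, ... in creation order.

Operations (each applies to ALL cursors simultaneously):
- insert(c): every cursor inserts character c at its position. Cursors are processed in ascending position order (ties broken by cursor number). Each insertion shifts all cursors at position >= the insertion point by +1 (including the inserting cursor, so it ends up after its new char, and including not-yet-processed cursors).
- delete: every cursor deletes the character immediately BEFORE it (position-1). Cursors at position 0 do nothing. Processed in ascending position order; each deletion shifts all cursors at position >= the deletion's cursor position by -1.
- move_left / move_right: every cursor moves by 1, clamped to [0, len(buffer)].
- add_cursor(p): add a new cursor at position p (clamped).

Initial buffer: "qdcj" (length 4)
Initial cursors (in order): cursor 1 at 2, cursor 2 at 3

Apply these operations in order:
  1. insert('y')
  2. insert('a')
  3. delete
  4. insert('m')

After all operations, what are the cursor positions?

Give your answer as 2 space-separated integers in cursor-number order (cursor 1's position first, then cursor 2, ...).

Answer: 4 7

Derivation:
After op 1 (insert('y')): buffer="qdycyj" (len 6), cursors c1@3 c2@5, authorship ..1.2.
After op 2 (insert('a')): buffer="qdyacyaj" (len 8), cursors c1@4 c2@7, authorship ..11.22.
After op 3 (delete): buffer="qdycyj" (len 6), cursors c1@3 c2@5, authorship ..1.2.
After op 4 (insert('m')): buffer="qdymcymj" (len 8), cursors c1@4 c2@7, authorship ..11.22.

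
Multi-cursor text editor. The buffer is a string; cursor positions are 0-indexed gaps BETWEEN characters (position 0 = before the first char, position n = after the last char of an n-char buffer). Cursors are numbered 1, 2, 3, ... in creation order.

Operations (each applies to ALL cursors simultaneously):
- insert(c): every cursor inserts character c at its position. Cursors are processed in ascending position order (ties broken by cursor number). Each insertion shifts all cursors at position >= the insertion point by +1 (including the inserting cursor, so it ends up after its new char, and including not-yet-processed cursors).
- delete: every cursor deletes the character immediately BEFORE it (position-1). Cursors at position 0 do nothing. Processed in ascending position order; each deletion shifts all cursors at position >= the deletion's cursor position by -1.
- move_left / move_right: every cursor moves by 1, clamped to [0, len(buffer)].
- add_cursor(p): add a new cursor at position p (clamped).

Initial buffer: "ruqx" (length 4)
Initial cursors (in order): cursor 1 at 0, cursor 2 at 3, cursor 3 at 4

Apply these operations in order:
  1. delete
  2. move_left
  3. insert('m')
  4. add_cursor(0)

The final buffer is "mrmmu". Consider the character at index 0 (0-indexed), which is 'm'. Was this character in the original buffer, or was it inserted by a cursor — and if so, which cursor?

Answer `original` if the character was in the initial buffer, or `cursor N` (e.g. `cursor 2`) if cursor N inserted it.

Answer: cursor 1

Derivation:
After op 1 (delete): buffer="ru" (len 2), cursors c1@0 c2@2 c3@2, authorship ..
After op 2 (move_left): buffer="ru" (len 2), cursors c1@0 c2@1 c3@1, authorship ..
After op 3 (insert('m')): buffer="mrmmu" (len 5), cursors c1@1 c2@4 c3@4, authorship 1.23.
After op 4 (add_cursor(0)): buffer="mrmmu" (len 5), cursors c4@0 c1@1 c2@4 c3@4, authorship 1.23.
Authorship (.=original, N=cursor N): 1 . 2 3 .
Index 0: author = 1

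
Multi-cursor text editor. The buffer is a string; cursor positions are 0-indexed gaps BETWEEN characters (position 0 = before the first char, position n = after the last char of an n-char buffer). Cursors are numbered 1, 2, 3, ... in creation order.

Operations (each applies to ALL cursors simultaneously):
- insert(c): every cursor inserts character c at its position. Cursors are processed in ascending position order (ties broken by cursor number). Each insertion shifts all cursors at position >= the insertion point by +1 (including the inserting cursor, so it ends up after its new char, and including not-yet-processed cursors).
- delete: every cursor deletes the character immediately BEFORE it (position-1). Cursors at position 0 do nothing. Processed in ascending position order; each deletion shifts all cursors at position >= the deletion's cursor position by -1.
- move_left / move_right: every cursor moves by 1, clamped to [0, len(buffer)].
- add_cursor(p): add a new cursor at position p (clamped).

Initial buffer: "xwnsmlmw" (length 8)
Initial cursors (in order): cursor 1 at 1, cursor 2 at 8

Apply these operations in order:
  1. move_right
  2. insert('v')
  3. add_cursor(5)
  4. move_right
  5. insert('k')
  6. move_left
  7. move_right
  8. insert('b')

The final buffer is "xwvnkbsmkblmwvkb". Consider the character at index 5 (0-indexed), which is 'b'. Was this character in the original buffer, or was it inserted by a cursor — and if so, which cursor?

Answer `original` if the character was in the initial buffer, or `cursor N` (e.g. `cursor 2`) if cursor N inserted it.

Answer: cursor 1

Derivation:
After op 1 (move_right): buffer="xwnsmlmw" (len 8), cursors c1@2 c2@8, authorship ........
After op 2 (insert('v')): buffer="xwvnsmlmwv" (len 10), cursors c1@3 c2@10, authorship ..1......2
After op 3 (add_cursor(5)): buffer="xwvnsmlmwv" (len 10), cursors c1@3 c3@5 c2@10, authorship ..1......2
After op 4 (move_right): buffer="xwvnsmlmwv" (len 10), cursors c1@4 c3@6 c2@10, authorship ..1......2
After op 5 (insert('k')): buffer="xwvnksmklmwvk" (len 13), cursors c1@5 c3@8 c2@13, authorship ..1.1..3...22
After op 6 (move_left): buffer="xwvnksmklmwvk" (len 13), cursors c1@4 c3@7 c2@12, authorship ..1.1..3...22
After op 7 (move_right): buffer="xwvnksmklmwvk" (len 13), cursors c1@5 c3@8 c2@13, authorship ..1.1..3...22
After op 8 (insert('b')): buffer="xwvnkbsmkblmwvkb" (len 16), cursors c1@6 c3@10 c2@16, authorship ..1.11..33...222
Authorship (.=original, N=cursor N): . . 1 . 1 1 . . 3 3 . . . 2 2 2
Index 5: author = 1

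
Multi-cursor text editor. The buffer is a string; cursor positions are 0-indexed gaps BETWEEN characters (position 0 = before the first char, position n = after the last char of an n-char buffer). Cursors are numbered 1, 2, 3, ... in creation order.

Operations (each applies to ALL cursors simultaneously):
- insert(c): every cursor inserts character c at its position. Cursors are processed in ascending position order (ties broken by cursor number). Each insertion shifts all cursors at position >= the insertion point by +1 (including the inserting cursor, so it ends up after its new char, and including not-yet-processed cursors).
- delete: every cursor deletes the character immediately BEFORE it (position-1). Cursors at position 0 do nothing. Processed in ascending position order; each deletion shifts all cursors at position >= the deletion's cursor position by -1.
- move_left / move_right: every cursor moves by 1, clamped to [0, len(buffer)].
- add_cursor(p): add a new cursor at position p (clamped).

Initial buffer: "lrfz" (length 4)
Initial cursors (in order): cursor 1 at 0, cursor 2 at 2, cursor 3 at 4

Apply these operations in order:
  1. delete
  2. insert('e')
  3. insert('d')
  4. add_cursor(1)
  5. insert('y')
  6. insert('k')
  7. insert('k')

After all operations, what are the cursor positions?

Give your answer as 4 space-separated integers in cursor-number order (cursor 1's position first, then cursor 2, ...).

After op 1 (delete): buffer="lf" (len 2), cursors c1@0 c2@1 c3@2, authorship ..
After op 2 (insert('e')): buffer="elefe" (len 5), cursors c1@1 c2@3 c3@5, authorship 1.2.3
After op 3 (insert('d')): buffer="edledfed" (len 8), cursors c1@2 c2@5 c3@8, authorship 11.22.33
After op 4 (add_cursor(1)): buffer="edledfed" (len 8), cursors c4@1 c1@2 c2@5 c3@8, authorship 11.22.33
After op 5 (insert('y')): buffer="eydyledyfedy" (len 12), cursors c4@2 c1@4 c2@8 c3@12, authorship 1411.222.333
After op 6 (insert('k')): buffer="eykdykledykfedyk" (len 16), cursors c4@3 c1@6 c2@11 c3@16, authorship 144111.2222.3333
After op 7 (insert('k')): buffer="eykkdykkledykkfedykk" (len 20), cursors c4@4 c1@8 c2@14 c3@20, authorship 14441111.22222.33333

Answer: 8 14 20 4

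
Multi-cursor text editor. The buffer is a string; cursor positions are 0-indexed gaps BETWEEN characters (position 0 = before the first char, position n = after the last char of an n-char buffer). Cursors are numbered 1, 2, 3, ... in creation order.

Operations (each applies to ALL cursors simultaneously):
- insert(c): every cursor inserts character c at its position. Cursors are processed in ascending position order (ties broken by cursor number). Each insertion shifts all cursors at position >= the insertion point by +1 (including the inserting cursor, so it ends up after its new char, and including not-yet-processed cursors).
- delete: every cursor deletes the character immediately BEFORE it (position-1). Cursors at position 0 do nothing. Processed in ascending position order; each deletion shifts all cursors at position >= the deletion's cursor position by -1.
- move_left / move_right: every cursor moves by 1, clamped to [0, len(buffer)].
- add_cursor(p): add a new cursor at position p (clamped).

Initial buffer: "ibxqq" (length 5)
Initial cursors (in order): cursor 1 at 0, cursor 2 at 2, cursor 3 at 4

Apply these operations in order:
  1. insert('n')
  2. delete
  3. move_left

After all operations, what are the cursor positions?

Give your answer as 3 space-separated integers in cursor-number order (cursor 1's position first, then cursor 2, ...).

Answer: 0 1 3

Derivation:
After op 1 (insert('n')): buffer="nibnxqnq" (len 8), cursors c1@1 c2@4 c3@7, authorship 1..2..3.
After op 2 (delete): buffer="ibxqq" (len 5), cursors c1@0 c2@2 c3@4, authorship .....
After op 3 (move_left): buffer="ibxqq" (len 5), cursors c1@0 c2@1 c3@3, authorship .....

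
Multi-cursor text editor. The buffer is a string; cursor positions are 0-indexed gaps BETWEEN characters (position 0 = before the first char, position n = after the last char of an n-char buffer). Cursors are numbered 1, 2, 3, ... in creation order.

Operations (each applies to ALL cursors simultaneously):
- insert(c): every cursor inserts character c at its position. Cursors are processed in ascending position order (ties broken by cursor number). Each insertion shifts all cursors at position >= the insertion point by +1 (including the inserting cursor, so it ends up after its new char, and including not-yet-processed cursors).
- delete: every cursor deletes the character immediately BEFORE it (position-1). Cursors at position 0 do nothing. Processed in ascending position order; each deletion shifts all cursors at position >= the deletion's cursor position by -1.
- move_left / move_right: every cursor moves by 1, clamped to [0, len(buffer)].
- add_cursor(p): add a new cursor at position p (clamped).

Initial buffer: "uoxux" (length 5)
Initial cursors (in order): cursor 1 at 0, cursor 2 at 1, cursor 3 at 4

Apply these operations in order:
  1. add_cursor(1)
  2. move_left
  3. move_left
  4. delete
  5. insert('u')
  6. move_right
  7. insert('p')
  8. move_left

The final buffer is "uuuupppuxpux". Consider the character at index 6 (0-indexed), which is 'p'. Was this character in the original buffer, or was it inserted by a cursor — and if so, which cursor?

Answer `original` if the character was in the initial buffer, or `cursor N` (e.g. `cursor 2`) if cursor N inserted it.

After op 1 (add_cursor(1)): buffer="uoxux" (len 5), cursors c1@0 c2@1 c4@1 c3@4, authorship .....
After op 2 (move_left): buffer="uoxux" (len 5), cursors c1@0 c2@0 c4@0 c3@3, authorship .....
After op 3 (move_left): buffer="uoxux" (len 5), cursors c1@0 c2@0 c4@0 c3@2, authorship .....
After op 4 (delete): buffer="uxux" (len 4), cursors c1@0 c2@0 c4@0 c3@1, authorship ....
After op 5 (insert('u')): buffer="uuuuuxux" (len 8), cursors c1@3 c2@3 c4@3 c3@5, authorship 124.3...
After op 6 (move_right): buffer="uuuuuxux" (len 8), cursors c1@4 c2@4 c4@4 c3@6, authorship 124.3...
After op 7 (insert('p')): buffer="uuuupppuxpux" (len 12), cursors c1@7 c2@7 c4@7 c3@10, authorship 124.1243.3..
After op 8 (move_left): buffer="uuuupppuxpux" (len 12), cursors c1@6 c2@6 c4@6 c3@9, authorship 124.1243.3..
Authorship (.=original, N=cursor N): 1 2 4 . 1 2 4 3 . 3 . .
Index 6: author = 4

Answer: cursor 4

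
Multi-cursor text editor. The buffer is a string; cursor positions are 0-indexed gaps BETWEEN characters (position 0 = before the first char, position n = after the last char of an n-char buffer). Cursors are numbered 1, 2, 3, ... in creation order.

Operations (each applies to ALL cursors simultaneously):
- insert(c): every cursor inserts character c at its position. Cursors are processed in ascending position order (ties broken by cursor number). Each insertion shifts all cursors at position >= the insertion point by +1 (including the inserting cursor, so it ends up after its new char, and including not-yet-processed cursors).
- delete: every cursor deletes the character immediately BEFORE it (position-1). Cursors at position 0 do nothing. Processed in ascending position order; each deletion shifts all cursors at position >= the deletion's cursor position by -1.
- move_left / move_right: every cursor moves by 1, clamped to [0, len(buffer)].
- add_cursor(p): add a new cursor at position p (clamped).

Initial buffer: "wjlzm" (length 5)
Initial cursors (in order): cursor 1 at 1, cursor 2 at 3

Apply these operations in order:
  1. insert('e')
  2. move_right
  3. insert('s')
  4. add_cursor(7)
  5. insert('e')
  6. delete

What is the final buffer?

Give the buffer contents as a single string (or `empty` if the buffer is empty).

After op 1 (insert('e')): buffer="wejlezm" (len 7), cursors c1@2 c2@5, authorship .1..2..
After op 2 (move_right): buffer="wejlezm" (len 7), cursors c1@3 c2@6, authorship .1..2..
After op 3 (insert('s')): buffer="wejslezsm" (len 9), cursors c1@4 c2@8, authorship .1.1.2.2.
After op 4 (add_cursor(7)): buffer="wejslezsm" (len 9), cursors c1@4 c3@7 c2@8, authorship .1.1.2.2.
After op 5 (insert('e')): buffer="wejselezesem" (len 12), cursors c1@5 c3@9 c2@11, authorship .1.11.2.322.
After op 6 (delete): buffer="wejslezsm" (len 9), cursors c1@4 c3@7 c2@8, authorship .1.1.2.2.

Answer: wejslezsm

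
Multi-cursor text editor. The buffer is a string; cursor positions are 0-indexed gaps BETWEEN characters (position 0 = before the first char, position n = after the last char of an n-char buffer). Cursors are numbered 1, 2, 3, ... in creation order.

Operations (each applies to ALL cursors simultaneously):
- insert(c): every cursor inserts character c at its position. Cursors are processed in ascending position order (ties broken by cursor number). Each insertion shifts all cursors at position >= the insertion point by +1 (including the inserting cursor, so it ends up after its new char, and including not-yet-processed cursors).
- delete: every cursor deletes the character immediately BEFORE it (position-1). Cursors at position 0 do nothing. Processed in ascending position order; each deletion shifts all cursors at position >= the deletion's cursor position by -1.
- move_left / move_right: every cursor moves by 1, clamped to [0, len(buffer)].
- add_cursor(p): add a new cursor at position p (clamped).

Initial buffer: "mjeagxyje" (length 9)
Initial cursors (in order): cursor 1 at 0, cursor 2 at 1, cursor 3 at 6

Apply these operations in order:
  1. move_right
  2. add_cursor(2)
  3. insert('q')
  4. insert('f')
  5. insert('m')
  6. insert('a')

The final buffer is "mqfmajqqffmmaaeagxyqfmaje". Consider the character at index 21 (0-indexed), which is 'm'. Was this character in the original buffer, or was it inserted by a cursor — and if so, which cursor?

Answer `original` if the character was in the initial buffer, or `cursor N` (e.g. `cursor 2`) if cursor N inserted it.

Answer: cursor 3

Derivation:
After op 1 (move_right): buffer="mjeagxyje" (len 9), cursors c1@1 c2@2 c3@7, authorship .........
After op 2 (add_cursor(2)): buffer="mjeagxyje" (len 9), cursors c1@1 c2@2 c4@2 c3@7, authorship .........
After op 3 (insert('q')): buffer="mqjqqeagxyqje" (len 13), cursors c1@2 c2@5 c4@5 c3@11, authorship .1.24.....3..
After op 4 (insert('f')): buffer="mqfjqqffeagxyqfje" (len 17), cursors c1@3 c2@8 c4@8 c3@15, authorship .11.2424.....33..
After op 5 (insert('m')): buffer="mqfmjqqffmmeagxyqfmje" (len 21), cursors c1@4 c2@11 c4@11 c3@19, authorship .111.242424.....333..
After op 6 (insert('a')): buffer="mqfmajqqffmmaaeagxyqfmaje" (len 25), cursors c1@5 c2@14 c4@14 c3@23, authorship .1111.24242424.....3333..
Authorship (.=original, N=cursor N): . 1 1 1 1 . 2 4 2 4 2 4 2 4 . . . . . 3 3 3 3 . .
Index 21: author = 3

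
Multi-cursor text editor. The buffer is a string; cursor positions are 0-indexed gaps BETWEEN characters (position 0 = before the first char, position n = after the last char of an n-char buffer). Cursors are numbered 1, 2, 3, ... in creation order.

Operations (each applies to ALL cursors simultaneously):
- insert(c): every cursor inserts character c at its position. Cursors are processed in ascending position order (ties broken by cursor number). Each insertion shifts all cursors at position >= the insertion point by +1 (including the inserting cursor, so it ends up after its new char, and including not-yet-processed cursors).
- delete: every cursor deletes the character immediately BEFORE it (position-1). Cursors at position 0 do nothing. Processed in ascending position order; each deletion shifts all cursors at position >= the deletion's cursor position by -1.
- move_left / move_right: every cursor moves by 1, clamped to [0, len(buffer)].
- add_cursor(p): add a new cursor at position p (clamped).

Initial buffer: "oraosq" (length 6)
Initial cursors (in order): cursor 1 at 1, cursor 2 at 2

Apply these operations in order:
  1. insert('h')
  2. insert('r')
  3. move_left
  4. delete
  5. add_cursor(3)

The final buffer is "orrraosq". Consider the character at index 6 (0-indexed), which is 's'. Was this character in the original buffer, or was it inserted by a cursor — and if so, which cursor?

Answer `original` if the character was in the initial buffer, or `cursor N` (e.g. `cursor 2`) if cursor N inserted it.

After op 1 (insert('h')): buffer="ohrhaosq" (len 8), cursors c1@2 c2@4, authorship .1.2....
After op 2 (insert('r')): buffer="ohrrhraosq" (len 10), cursors c1@3 c2@6, authorship .11.22....
After op 3 (move_left): buffer="ohrrhraosq" (len 10), cursors c1@2 c2@5, authorship .11.22....
After op 4 (delete): buffer="orrraosq" (len 8), cursors c1@1 c2@3, authorship .1.2....
After op 5 (add_cursor(3)): buffer="orrraosq" (len 8), cursors c1@1 c2@3 c3@3, authorship .1.2....
Authorship (.=original, N=cursor N): . 1 . 2 . . . .
Index 6: author = original

Answer: original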